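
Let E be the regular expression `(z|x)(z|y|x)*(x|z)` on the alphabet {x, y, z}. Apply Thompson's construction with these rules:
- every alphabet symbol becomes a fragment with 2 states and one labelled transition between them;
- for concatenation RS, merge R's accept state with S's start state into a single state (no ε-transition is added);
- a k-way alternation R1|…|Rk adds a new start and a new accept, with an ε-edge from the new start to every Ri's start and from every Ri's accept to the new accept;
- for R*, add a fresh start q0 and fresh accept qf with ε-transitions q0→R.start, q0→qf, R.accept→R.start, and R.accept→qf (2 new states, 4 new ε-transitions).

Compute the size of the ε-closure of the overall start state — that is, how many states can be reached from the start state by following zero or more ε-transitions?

Compute the ε-closure size of each fragment's start state recursively; a symbol fragment's start has no outgoing ε-edge, so its closure is just itself (size 1).
  z|x — new start ε-reaches every alternative's start; none of them accept ε, so the new accept is not reached: |closure| = 1 + 1 + 1 = 3
  z|y|x — new start ε-reaches every alternative's start; none of them accept ε, so the new accept is not reached: |closure| = 1 + 1 + 1 + 1 = 4
  (z|y|x)* — |closure| = 1 (new start) + 4 (body) + 1 (new accept) = 6
  x|z — |closure| = 1 + 1 + 1 = 3 (the new accept is not ε-reachable since no branch accepts ε)
  (z|x)(z|y|x)*(x|z) — same as the first factor's closure: |closure| = 3

3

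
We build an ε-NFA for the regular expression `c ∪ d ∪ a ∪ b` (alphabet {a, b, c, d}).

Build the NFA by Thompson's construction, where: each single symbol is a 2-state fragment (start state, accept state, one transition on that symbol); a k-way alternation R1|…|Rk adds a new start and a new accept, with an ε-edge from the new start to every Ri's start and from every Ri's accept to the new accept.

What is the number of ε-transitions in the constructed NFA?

Building bottom-up:
Each of the 4 symbol leaves contributes 0 ε-transitions.
  c ∪ d ∪ a ∪ b = 8 ε-transitions

8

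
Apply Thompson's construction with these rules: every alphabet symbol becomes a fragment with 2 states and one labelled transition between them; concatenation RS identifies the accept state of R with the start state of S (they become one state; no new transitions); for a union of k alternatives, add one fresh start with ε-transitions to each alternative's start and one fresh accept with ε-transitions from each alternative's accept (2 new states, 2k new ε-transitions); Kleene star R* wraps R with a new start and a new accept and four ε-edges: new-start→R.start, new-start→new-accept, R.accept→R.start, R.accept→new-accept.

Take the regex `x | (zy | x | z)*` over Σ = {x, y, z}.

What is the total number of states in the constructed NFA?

Per subexpression:
Each of the 5 symbol leaves contributes a 2-state fragment.
  zy — 3 states
  zy | x | z — 9 states
  (zy | x | z)* — 11 states
  x | (zy | x | z)* — 15 states

15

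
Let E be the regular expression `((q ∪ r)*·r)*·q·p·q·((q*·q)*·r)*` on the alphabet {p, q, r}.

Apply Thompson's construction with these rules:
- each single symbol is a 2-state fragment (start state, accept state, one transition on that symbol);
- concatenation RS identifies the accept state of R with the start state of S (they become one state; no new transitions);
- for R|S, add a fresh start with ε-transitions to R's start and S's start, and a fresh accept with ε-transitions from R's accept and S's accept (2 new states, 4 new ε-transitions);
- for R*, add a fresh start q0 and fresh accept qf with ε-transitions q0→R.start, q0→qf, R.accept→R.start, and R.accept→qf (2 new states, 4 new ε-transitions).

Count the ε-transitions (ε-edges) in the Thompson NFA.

Building bottom-up:
Each of the 9 symbol leaves contributes 0 ε-transitions.
  q ∪ r : 4 ε-transitions
  (q ∪ r)* : 8 ε-transitions
  (q ∪ r)*·r : 8 ε-transitions
  ((q ∪ r)*·r)* : 12 ε-transitions
  q* : 4 ε-transitions
  q*·q : 4 ε-transitions
  (q*·q)* : 8 ε-transitions
  (q*·q)*·r : 8 ε-transitions
  ((q*·q)*·r)* : 12 ε-transitions
  ((q ∪ r)*·r)*·q·p·q·((q*·q)*·r)* : 24 ε-transitions

24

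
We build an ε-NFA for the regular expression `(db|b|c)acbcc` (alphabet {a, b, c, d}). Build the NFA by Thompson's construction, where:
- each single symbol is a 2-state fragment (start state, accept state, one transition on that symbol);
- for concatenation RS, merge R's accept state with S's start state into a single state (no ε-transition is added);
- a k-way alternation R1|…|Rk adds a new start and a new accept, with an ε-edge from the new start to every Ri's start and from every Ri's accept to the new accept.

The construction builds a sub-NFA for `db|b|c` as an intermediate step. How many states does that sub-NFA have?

9

Fragment for `db|b|c`:
Each of the 4 symbol leaves contributes a 2-state fragment.
  db : 3 states
  db|b|c : 9 states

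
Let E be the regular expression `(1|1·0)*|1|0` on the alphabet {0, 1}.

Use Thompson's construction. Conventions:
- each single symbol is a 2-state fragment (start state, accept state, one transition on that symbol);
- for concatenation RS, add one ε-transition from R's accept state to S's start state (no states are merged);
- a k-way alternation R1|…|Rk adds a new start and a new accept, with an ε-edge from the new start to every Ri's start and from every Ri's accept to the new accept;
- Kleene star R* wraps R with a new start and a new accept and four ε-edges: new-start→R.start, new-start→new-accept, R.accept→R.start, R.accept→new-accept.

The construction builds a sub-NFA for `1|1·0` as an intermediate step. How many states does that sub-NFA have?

Fragment for `1|1·0`:
Each of the 3 symbol leaves contributes a 2-state fragment.
  1·0 = 4 states
  1|1·0 = 8 states

8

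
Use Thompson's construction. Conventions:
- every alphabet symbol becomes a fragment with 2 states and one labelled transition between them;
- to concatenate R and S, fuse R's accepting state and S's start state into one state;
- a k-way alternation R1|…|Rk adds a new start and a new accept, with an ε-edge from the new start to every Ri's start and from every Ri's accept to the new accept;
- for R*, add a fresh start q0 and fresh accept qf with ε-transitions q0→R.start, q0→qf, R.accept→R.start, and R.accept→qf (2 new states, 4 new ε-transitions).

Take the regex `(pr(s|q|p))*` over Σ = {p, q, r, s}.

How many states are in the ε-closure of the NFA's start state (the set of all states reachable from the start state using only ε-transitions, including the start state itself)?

Compute the ε-closure size of each fragment's start state recursively; a symbol fragment's start has no outgoing ε-edge, so its closure is just itself (size 1).
  s|q|p : new start ε-reaches every alternative's start; none of them accept ε, so the new accept is not reached: |ε-closure| = 1 + 1 + 1 + 1 = 4
  pr(s|q|p) : |ε-closure| equals the left operand's closure size = 1 (its accept is not ε-reachable, so the closure stops there)
  (pr(s|q|p))* : |ε-closure| = 1 (new start) + 1 (body) + 1 (new accept) = 3

3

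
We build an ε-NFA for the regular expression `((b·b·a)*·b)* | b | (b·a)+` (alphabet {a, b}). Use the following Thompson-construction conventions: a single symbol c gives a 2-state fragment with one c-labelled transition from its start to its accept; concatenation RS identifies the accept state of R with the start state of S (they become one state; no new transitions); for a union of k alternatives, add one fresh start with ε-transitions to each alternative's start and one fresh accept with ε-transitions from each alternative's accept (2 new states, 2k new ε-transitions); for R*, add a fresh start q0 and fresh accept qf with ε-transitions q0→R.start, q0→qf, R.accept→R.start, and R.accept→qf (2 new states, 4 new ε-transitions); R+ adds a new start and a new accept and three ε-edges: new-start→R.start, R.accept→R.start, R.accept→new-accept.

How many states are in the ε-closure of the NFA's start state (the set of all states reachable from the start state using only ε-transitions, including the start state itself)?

10

Let C(F) = |ε-closure(F.start)| within fragment F, and note whether F accepts ε. Symbol fragments have C = 1 and do not accept ε. Then:
  b·b·a : same as the first factor's closure: |ε-closure| = 1
  (b·b·a)* : new start has ε-edges to the inner start and to the new accept, so |ε-closure| = 2 + 1 = 3
  (b·b·a)*·b : |ε-closure| = 3 + (1−1) = 3 (closure spills across the concat boundary because the left factor accepts ε)
  ((b·b·a)*·b)* : |ε-closure| = 1 (new start) + 3 (body) + 1 (new accept) = 5
  b·a : |ε-closure| equals the left operand's closure size = 1 (its accept is not ε-reachable, so the closure stops there)
  (b·a)+ : |ε-closure| = 1 + 1 = 2 (the body doesn't accept ε, so the new accept is not reached)
  ((b·b·a)*·b)* | b | (b·a)+ : new start ε-reaches every alternative's start; at least one alternative accepts ε, so the union's new accept is reached too: |ε-closure| = 1 + 5 + 1 + 2 + 1 = 10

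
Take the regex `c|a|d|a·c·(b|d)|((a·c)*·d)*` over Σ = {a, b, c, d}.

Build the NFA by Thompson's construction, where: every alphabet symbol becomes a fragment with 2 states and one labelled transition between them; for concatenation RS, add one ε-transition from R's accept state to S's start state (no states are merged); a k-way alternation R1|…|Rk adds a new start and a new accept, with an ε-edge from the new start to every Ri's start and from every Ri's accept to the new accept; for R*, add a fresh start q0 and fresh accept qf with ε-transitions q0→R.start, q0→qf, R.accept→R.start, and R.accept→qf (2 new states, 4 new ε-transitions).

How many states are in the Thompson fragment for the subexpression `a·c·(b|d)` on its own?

10

Fragment for `a·c·(b|d)`:
Each of the 4 symbol leaves contributes a 2-state fragment.
  b|d → 6 states
  a·c·(b|d) → 10 states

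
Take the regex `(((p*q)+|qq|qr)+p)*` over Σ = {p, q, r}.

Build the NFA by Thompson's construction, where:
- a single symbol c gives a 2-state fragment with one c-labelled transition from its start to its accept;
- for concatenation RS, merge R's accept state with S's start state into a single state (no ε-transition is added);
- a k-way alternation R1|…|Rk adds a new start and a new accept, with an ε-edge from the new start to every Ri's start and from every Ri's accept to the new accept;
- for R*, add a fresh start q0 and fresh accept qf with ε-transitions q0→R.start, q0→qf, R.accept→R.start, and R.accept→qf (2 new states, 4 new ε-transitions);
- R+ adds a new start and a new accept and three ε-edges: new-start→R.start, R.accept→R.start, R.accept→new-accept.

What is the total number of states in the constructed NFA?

20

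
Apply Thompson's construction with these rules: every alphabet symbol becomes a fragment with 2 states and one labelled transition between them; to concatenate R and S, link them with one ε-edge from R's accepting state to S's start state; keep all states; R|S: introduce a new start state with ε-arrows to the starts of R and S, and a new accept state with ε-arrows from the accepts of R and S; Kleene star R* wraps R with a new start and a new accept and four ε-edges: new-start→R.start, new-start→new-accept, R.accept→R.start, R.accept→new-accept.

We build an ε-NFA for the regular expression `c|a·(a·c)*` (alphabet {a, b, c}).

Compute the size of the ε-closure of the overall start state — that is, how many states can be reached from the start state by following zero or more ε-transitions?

Work bottom-up. For each fragment F, track |ε-closure(F.start)| and whether F's accept lies in that closure (i.e. whether F accepts ε). A single-symbol fragment has closure size 1 and does not accept ε.
  a·c → same as the first factor's closure: |ε-closure| = 1
  (a·c)* → new start has ε-edges to the inner start and to the new accept, so |ε-closure| = 2 + 1 = 3
  a·(a·c)* → same as the first factor's closure: |ε-closure| = 1
  c|a·(a·c)* → new start ε-reaches every alternative's start; none of them accept ε, so the new accept is not reached: |ε-closure| = 1 + 1 + 1 = 3

3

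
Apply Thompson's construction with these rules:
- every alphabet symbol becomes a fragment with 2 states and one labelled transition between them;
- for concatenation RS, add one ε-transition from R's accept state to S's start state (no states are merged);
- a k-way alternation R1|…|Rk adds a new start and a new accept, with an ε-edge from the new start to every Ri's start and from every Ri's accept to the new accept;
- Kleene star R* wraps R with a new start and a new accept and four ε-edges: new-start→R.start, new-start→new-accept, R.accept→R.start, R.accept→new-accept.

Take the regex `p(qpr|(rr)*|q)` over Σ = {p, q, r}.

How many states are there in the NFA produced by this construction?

By structural recursion:
Each of the 7 symbol leaves contributes a 2-state fragment.
  qpr : 6 states
  rr : 4 states
  (rr)* : 6 states
  qpr|(rr)*|q : 16 states
  p(qpr|(rr)*|q) : 18 states

18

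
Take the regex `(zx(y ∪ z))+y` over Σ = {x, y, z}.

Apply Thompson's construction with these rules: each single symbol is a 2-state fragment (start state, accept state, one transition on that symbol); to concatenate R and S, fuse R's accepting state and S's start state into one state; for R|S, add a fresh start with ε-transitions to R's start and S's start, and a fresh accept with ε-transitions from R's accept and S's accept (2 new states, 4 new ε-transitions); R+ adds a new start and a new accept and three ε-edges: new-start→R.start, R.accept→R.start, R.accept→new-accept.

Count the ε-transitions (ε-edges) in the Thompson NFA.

By structural recursion:
Each of the 5 symbol leaves contributes 0 ε-transitions.
  y ∪ z = 4 ε-transitions
  zx(y ∪ z) = 4 ε-transitions
  (zx(y ∪ z))+ = 7 ε-transitions
  (zx(y ∪ z))+y = 7 ε-transitions

7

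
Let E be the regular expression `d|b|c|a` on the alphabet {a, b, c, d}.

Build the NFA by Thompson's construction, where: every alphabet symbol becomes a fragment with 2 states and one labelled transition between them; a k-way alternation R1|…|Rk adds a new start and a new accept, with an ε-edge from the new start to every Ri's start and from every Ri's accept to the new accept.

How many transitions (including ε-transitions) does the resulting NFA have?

12

By structural recursion:
Each of the 4 symbol leaves contributes 1 transition (1 symbol, 0 ε).
  d|b|c|a — 12 transitions (4 symbol, 8 ε)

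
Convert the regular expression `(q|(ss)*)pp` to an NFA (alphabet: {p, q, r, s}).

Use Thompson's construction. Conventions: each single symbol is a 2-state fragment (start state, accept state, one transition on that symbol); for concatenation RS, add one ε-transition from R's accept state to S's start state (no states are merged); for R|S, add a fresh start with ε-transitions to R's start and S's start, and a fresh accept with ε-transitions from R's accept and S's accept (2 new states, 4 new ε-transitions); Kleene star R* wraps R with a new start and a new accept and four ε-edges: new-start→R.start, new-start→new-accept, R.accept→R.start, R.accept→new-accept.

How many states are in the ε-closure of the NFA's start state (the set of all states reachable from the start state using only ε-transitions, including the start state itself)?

7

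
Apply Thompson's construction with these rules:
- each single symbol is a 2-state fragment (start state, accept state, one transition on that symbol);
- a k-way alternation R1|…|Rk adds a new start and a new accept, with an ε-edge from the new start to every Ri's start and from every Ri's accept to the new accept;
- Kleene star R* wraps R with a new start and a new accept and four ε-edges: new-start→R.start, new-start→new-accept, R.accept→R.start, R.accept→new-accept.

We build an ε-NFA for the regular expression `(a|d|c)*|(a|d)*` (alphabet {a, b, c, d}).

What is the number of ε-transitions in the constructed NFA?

22

Building bottom-up:
Each of the 5 symbol leaves contributes 0 ε-transitions.
  a|d|c — 6 ε-transitions
  (a|d|c)* — 10 ε-transitions
  a|d — 4 ε-transitions
  (a|d)* — 8 ε-transitions
  (a|d|c)*|(a|d)* — 22 ε-transitions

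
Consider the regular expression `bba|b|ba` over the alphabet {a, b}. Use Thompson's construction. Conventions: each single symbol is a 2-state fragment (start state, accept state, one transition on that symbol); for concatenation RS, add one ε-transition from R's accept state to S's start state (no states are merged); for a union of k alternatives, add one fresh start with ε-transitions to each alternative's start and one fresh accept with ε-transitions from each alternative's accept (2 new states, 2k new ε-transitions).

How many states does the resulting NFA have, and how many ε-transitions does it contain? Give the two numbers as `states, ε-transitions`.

Building bottom-up:
Each of the 6 symbol leaves contributes 2 states and 0 ε-transitions.
  bba — 6 states, 2 ε-transitions
  ba — 4 states, 1 ε-transition
  bba|b|ba — 14 states, 9 ε-transitions

14, 9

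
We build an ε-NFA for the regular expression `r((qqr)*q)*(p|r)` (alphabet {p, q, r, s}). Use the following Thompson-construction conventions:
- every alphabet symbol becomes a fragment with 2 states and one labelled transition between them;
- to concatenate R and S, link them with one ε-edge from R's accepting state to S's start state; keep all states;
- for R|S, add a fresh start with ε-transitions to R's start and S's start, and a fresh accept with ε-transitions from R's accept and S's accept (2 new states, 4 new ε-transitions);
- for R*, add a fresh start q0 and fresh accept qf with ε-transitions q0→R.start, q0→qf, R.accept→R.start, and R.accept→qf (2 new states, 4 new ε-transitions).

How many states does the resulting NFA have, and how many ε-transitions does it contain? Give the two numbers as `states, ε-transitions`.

20, 17

Recursing over subexpressions:
Each of the 7 symbol leaves contributes 2 states and 0 ε-transitions.
  qqr — 6 states, 2 ε-transitions
  (qqr)* — 8 states, 6 ε-transitions
  (qqr)*q — 10 states, 7 ε-transitions
  ((qqr)*q)* — 12 states, 11 ε-transitions
  p|r — 6 states, 4 ε-transitions
  r((qqr)*q)*(p|r) — 20 states, 17 ε-transitions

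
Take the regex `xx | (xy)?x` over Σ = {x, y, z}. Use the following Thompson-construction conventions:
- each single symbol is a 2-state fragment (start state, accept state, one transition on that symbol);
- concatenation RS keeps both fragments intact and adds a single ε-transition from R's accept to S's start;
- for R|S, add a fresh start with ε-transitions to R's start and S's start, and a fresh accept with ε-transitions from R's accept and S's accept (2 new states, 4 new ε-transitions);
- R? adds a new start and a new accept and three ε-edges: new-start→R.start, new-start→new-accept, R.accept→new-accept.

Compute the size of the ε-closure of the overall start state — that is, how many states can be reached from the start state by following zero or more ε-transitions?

6

Work bottom-up. For each fragment F, track |ε-closure(F.start)| and whether F's accept lies in that closure (i.e. whether F accepts ε). A single-symbol fragment has closure size 1 and does not accept ε.
  xx : |ε-closure| equals the left operand's closure size = 1 (its accept is not ε-reachable, so the closure stops there)
  xy : |ε-closure| equals the left operand's closure size = 1 (its accept is not ε-reachable, so the closure stops there)
  (xy)? : new start has ε-edges to the inner start and to the new accept, so |ε-closure| = 2 + 1 = 3
  (xy)?x : |ε-closure| = 3 + 1 = 4 (closure spills across the concat boundary because the left factor accepts ε)
  xx | (xy)?x : new start ε-reaches every alternative's start; none of them accept ε, so the new accept is not reached: |ε-closure| = 1 + 1 + 4 = 6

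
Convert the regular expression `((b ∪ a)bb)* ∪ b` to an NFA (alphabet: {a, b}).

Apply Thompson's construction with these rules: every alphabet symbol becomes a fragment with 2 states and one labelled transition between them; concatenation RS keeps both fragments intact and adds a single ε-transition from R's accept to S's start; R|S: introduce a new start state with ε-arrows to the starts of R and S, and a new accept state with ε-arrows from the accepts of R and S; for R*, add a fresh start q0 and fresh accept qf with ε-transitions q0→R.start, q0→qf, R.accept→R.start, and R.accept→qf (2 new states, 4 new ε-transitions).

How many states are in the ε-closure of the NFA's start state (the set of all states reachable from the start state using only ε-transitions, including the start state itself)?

8

Let C(F) = |ε-closure(F.start)| within fragment F, and note whether F accepts ε. Symbol fragments have C = 1 and do not accept ε. Then:
  b ∪ a → C = 1 + 1 + 1 = 3 (the new accept is not ε-reachable since no branch accepts ε)
  (b ∪ a)bb → same as the first factor's closure: C = 3
  ((b ∪ a)bb)* → the star's fresh start ε-reaches both the body's start and the fresh accept: C = 2 + 3 = 5
  ((b ∪ a)bb)* ∪ b → C = 1 (new start) + (5 + 1) + 1 (new accept, since some branch ε-reaches its own accept) = 8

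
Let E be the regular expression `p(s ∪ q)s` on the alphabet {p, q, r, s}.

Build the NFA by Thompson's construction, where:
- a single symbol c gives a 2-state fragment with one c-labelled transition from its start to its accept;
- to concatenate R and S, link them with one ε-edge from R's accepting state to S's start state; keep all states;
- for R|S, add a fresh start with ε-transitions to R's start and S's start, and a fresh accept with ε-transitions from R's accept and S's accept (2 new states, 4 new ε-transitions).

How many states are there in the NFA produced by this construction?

10

By structural recursion:
Each of the 4 symbol leaves contributes a 2-state fragment.
  s ∪ q — 6 states
  p(s ∪ q)s — 10 states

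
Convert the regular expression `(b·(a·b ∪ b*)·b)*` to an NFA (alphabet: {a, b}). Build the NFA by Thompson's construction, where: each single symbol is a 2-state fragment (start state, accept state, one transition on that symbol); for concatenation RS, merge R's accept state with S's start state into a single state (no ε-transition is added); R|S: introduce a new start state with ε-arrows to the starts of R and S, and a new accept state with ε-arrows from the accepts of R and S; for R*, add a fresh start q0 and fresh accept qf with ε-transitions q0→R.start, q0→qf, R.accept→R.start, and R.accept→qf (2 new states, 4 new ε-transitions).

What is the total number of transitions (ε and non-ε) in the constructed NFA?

Per subexpression:
Each of the 5 symbol leaves contributes 1 transition (1 symbol, 0 ε).
  a·b = 2 transitions (2 symbol, 0 ε)
  b* = 5 transitions (1 symbol, 4 ε)
  a·b ∪ b* = 11 transitions (3 symbol, 8 ε)
  b·(a·b ∪ b*)·b = 13 transitions (5 symbol, 8 ε)
  (b·(a·b ∪ b*)·b)* = 17 transitions (5 symbol, 12 ε)

17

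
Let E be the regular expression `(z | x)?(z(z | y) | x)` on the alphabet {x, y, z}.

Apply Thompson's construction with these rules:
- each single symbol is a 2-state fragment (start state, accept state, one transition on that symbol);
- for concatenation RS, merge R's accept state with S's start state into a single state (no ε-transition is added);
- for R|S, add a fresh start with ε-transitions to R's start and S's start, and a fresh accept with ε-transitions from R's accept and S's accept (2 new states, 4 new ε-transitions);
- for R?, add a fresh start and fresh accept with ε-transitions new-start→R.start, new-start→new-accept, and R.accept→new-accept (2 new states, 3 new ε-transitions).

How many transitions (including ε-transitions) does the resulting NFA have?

21

Building bottom-up:
Each of the 6 symbol leaves contributes 1 transition (1 symbol, 0 ε).
  z | x = 6 transitions (2 symbol, 4 ε)
  (z | x)? = 9 transitions (2 symbol, 7 ε)
  z | y = 6 transitions (2 symbol, 4 ε)
  z(z | y) = 7 transitions (3 symbol, 4 ε)
  z(z | y) | x = 12 transitions (4 symbol, 8 ε)
  (z | x)?(z(z | y) | x) = 21 transitions (6 symbol, 15 ε)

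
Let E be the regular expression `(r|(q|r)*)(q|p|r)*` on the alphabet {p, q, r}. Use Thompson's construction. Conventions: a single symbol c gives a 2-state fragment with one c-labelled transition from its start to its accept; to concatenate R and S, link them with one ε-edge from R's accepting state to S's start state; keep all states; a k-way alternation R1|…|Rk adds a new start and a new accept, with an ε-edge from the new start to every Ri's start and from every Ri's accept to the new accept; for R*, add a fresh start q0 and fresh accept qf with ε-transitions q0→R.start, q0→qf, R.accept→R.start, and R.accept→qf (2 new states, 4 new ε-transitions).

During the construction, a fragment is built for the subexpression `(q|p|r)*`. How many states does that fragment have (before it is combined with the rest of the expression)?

10

Fragment for `(q|p|r)*`:
Each of the 3 symbol leaves contributes a 2-state fragment.
  q|p|r — 8 states
  (q|p|r)* — 10 states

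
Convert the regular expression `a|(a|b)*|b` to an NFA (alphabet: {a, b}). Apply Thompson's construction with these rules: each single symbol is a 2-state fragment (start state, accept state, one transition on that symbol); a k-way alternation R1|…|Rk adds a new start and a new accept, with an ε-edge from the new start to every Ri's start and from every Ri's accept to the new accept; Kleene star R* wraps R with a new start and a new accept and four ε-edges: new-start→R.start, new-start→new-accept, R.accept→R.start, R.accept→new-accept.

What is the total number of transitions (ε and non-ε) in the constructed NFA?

Bottom-up over the parse tree:
Each of the 4 symbol leaves contributes 1 transition (1 symbol, 0 ε).
  a|b → 6 transitions (2 symbol, 4 ε)
  (a|b)* → 10 transitions (2 symbol, 8 ε)
  a|(a|b)*|b → 18 transitions (4 symbol, 14 ε)

18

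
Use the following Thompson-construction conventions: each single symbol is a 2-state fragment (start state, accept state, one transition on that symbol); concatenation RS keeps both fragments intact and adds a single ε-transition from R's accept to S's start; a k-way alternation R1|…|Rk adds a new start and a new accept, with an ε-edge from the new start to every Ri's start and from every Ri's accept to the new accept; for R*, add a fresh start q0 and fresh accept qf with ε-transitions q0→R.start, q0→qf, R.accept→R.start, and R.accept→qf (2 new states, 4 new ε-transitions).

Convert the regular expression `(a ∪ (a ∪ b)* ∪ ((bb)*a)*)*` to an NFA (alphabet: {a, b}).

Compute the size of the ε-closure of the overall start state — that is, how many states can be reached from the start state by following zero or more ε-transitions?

Compute the ε-closure size of each fragment's start state recursively; a symbol fragment's start has no outgoing ε-edge, so its closure is just itself (size 1).
  a ∪ b — new start ε-reaches every alternative's start; none of them accept ε, so the new accept is not reached: |closure| = 1 + 1 + 1 = 3
  (a ∪ b)* — new start has ε-edges to the inner start and to the new accept, so |closure| = 2 + 3 = 5
  bb — same as the first factor's closure: |closure| = 1
  (bb)* — new start has ε-edges to the inner start and to the new accept, so |closure| = 2 + 1 = 3
  (bb)*a — |closure| = 3 + 1 = 4 (closure spills across the concat boundary because the left factor accepts ε)
  ((bb)*a)* — |closure| = 1 (new start) + 4 (body) + 1 (new accept) = 6
  a ∪ (a ∪ b)* ∪ ((bb)*a)* — new start ε-reaches every alternative's start; at least one alternative accepts ε, so the union's new accept is reached too: |closure| = 1 + 1 + 5 + 6 + 1 = 14
  (a ∪ (a ∪ b)* ∪ ((bb)*a)*)* — new start has ε-edges to the inner start and to the new accept, so |closure| = 2 + 14 = 16

16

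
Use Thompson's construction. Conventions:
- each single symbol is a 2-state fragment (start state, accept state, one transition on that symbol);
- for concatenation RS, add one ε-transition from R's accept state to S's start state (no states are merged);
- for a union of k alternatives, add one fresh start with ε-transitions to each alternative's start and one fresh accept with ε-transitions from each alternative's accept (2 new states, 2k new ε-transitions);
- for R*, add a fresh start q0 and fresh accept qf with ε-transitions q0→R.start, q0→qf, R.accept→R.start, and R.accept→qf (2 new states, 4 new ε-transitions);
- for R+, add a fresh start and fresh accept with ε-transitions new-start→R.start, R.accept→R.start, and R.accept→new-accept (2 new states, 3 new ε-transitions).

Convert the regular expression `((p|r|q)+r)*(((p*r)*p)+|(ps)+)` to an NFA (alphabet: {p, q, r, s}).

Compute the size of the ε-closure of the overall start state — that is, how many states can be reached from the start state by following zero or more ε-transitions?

18

Compute the ε-closure size of each fragment's start state recursively; a symbol fragment's start has no outgoing ε-edge, so its closure is just itself (size 1).
  p|r|q : new start ε-reaches every alternative's start; none of them accept ε, so the new accept is not reached: |ε-closure| = 1 + 1 + 1 + 1 = 4
  (p|r|q)+ : new start ε-reaches only the body's start; the new accept needs a symbol first: |ε-closure| = 1 + 4 = 5
  (p|r|q)+r : same as the first factor's closure: |ε-closure| = 5
  ((p|r|q)+r)* : the star's fresh start ε-reaches both the body's start and the fresh accept: |ε-closure| = 2 + 5 = 7
  p* : new start has ε-edges to the inner start and to the new accept, so |ε-closure| = 2 + 1 = 3
  p*r : the left operand accepts ε, so the closure extends into the next operand (via the concat ε-link); |ε-closure| = 3 + 1 = 4
  (p*r)* : new start has ε-edges to the inner start and to the new accept, so |ε-closure| = 2 + 4 = 6
  (p*r)*p : |ε-closure| = 6 + 1 = 7 (closure spills across the concat boundary because the left factor accepts ε)
  ((p*r)*p)+ : |ε-closure| = 1 + 7 = 8 (the body doesn't accept ε, so the new accept is not reached)
  ps : |ε-closure| equals the left operand's closure size = 1 (its accept is not ε-reachable, so the closure stops there)
  (ps)+ : new start ε-reaches only the body's start; the new accept needs a symbol first: |ε-closure| = 1 + 1 = 2
  ((p*r)*p)+|(ps)+ : new start ε-reaches every alternative's start; none of them accept ε, so the new accept is not reached: |ε-closure| = 1 + 8 + 2 = 11
  ((p|r|q)+r)*(((p*r)*p)+|(ps)+) : the left operand accepts ε, so the closure extends into the next operand (via the concat ε-link); |ε-closure| = 7 + 11 = 18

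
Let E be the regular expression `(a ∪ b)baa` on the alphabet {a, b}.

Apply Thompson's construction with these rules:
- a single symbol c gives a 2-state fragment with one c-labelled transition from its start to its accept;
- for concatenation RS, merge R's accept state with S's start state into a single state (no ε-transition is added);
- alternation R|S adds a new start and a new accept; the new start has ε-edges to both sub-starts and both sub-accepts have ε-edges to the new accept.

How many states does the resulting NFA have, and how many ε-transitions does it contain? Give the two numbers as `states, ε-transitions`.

9, 4

By structural recursion:
Each of the 5 symbol leaves contributes 2 states and 0 ε-transitions.
  a ∪ b — 6 states, 4 ε-transitions
  (a ∪ b)baa — 9 states, 4 ε-transitions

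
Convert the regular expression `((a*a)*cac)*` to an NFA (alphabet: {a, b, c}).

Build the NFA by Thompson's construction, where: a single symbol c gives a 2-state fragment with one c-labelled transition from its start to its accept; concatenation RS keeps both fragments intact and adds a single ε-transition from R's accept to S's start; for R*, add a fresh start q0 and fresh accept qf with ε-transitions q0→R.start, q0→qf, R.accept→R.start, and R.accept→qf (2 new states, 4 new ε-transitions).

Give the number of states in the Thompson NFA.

16

Building bottom-up:
Each of the 5 symbol leaves contributes a 2-state fragment.
  a* → 4 states
  a*a → 6 states
  (a*a)* → 8 states
  (a*a)*cac → 14 states
  ((a*a)*cac)* → 16 states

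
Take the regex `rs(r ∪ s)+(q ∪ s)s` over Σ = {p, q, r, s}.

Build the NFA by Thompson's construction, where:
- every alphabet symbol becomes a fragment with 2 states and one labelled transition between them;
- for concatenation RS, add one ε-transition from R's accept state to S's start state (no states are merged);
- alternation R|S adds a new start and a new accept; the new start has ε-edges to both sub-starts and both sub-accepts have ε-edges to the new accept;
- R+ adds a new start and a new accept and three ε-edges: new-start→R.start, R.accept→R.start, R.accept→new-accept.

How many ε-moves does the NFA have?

Recursing over subexpressions:
Each of the 7 symbol leaves contributes 0 ε-transitions.
  r ∪ s = 4 ε-transitions
  (r ∪ s)+ = 7 ε-transitions
  q ∪ s = 4 ε-transitions
  rs(r ∪ s)+(q ∪ s)s = 15 ε-transitions

15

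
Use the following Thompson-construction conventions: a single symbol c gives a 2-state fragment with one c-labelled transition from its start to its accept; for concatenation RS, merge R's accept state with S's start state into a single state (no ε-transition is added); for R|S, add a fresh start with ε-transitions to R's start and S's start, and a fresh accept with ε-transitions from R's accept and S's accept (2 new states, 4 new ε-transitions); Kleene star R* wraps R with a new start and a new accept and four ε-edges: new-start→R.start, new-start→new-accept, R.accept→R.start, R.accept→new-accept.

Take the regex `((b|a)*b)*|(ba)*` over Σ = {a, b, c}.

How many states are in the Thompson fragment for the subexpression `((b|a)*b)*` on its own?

11

Fragment for `((b|a)*b)*`:
Each of the 3 symbol leaves contributes a 2-state fragment.
  b|a — 6 states
  (b|a)* — 8 states
  (b|a)*b — 9 states
  ((b|a)*b)* — 11 states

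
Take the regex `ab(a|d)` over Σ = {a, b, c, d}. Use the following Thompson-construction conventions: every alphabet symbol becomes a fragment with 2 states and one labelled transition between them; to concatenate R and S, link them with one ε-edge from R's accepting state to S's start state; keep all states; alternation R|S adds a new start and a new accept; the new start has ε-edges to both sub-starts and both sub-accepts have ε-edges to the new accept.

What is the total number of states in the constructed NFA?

Per subexpression:
Each of the 4 symbol leaves contributes a 2-state fragment.
  a|d : 6 states
  ab(a|d) : 10 states

10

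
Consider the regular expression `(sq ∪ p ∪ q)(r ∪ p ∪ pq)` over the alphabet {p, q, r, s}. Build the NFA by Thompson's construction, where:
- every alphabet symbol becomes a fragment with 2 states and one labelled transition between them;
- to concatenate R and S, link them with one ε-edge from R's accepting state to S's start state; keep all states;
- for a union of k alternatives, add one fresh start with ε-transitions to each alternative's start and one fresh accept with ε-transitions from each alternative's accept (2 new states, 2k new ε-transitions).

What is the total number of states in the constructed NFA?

20

Building bottom-up:
Each of the 8 symbol leaves contributes a 2-state fragment.
  sq : 4 states
  sq ∪ p ∪ q : 10 states
  pq : 4 states
  r ∪ p ∪ pq : 10 states
  (sq ∪ p ∪ q)(r ∪ p ∪ pq) : 20 states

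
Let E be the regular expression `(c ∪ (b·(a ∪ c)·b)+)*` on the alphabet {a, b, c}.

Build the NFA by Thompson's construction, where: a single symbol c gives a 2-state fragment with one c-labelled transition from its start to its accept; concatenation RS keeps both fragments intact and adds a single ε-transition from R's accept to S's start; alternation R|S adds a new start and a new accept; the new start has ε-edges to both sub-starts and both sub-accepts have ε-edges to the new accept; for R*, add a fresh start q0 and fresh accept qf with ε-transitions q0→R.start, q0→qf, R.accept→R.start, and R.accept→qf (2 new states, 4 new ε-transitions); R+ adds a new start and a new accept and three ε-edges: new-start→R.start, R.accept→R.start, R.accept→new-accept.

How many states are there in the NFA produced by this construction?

18

Recursing over subexpressions:
Each of the 5 symbol leaves contributes a 2-state fragment.
  a ∪ c → 6 states
  b·(a ∪ c)·b → 10 states
  (b·(a ∪ c)·b)+ → 12 states
  c ∪ (b·(a ∪ c)·b)+ → 16 states
  (c ∪ (b·(a ∪ c)·b)+)* → 18 states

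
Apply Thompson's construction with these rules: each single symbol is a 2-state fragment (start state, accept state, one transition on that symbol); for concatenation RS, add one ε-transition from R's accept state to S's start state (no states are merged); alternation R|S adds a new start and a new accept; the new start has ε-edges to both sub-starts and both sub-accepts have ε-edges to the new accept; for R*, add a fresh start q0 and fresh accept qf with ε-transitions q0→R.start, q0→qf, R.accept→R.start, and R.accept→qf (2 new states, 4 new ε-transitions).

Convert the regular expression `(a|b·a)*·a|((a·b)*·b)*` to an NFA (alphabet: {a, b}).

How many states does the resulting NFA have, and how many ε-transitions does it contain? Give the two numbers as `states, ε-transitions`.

Building bottom-up:
Each of the 7 symbol leaves contributes 2 states and 0 ε-transitions.
  b·a → 4 states, 1 ε-transition
  a|b·a → 8 states, 5 ε-transitions
  (a|b·a)* → 10 states, 9 ε-transitions
  (a|b·a)*·a → 12 states, 10 ε-transitions
  a·b → 4 states, 1 ε-transition
  (a·b)* → 6 states, 5 ε-transitions
  (a·b)*·b → 8 states, 6 ε-transitions
  ((a·b)*·b)* → 10 states, 10 ε-transitions
  (a|b·a)*·a|((a·b)*·b)* → 24 states, 24 ε-transitions

24, 24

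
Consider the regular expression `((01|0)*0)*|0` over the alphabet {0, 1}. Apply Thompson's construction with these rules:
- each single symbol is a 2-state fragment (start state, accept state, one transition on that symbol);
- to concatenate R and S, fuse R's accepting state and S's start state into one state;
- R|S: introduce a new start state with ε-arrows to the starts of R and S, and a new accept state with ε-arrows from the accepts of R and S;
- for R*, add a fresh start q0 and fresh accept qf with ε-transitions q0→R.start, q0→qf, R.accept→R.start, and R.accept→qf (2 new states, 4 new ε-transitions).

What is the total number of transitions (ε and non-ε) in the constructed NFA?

Per subexpression:
Each of the 5 symbol leaves contributes 1 transition (1 symbol, 0 ε).
  01 → 2 transitions (2 symbol, 0 ε)
  01|0 → 7 transitions (3 symbol, 4 ε)
  (01|0)* → 11 transitions (3 symbol, 8 ε)
  (01|0)*0 → 12 transitions (4 symbol, 8 ε)
  ((01|0)*0)* → 16 transitions (4 symbol, 12 ε)
  ((01|0)*0)*|0 → 21 transitions (5 symbol, 16 ε)

21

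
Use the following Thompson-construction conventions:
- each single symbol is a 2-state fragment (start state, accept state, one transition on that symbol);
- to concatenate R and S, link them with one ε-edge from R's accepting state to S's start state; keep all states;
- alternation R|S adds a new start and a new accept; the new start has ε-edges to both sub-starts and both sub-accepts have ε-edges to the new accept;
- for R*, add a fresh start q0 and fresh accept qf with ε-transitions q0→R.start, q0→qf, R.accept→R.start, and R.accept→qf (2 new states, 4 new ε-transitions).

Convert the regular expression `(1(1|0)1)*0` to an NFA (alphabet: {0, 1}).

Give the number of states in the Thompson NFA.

14

Recursing over subexpressions:
Each of the 5 symbol leaves contributes a 2-state fragment.
  1|0 : 6 states
  1(1|0)1 : 10 states
  (1(1|0)1)* : 12 states
  (1(1|0)1)*0 : 14 states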